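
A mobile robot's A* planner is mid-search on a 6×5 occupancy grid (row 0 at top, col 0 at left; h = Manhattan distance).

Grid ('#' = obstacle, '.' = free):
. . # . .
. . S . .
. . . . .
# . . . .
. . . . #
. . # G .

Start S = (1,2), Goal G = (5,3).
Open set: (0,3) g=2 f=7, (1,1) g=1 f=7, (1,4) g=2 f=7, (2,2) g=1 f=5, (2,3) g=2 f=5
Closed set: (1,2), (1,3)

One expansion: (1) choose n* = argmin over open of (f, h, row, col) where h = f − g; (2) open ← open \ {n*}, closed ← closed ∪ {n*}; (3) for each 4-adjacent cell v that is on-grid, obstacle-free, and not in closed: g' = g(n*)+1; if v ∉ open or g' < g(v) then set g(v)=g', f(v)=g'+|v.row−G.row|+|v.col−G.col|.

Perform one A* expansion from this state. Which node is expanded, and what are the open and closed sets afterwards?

step 1: expand (2,3) (f=5, h=3) → closed; open now [(0,3) g=2 f=7, (1,1) g=1 f=7, (1,4) g=2 f=7, (2,2) g=1 f=5, (2,4) g=3 f=7, (3,3) g=3 f=5]

expanded=(2,3); open=[(0,3) g=2 f=7, (1,1) g=1 f=7, (1,4) g=2 f=7, (2,2) g=1 f=5, (2,4) g=3 f=7, (3,3) g=3 f=5]; closed=[(1,2), (1,3), (2,3)]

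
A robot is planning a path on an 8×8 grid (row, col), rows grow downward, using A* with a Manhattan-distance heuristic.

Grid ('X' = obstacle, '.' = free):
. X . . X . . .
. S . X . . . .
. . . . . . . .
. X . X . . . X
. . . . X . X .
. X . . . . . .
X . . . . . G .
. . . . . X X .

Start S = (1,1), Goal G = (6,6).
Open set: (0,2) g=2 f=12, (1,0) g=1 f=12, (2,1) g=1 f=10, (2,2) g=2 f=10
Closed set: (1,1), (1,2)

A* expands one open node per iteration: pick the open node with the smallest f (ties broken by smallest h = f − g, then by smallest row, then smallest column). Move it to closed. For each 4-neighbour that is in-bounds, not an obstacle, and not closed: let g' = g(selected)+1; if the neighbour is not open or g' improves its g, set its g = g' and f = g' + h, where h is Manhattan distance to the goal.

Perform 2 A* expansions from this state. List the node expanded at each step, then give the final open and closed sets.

step 1: expand (2,2) (f=10, h=8) → closed; open now [(0,2) g=2 f=12, (1,0) g=1 f=12, (2,1) g=1 f=10, (2,3) g=3 f=10, (3,2) g=3 f=10]
step 2: expand (2,3) (f=10, h=7) → closed; open now [(0,2) g=2 f=12, (1,0) g=1 f=12, (2,1) g=1 f=10, (2,4) g=4 f=10, (3,2) g=3 f=10]

order=[(2,2) → (2,3)]; open=[(0,2) g=2 f=12, (1,0) g=1 f=12, (2,1) g=1 f=10, (2,4) g=4 f=10, (3,2) g=3 f=10]; closed=[(1,1), (1,2), (2,2), (2,3)]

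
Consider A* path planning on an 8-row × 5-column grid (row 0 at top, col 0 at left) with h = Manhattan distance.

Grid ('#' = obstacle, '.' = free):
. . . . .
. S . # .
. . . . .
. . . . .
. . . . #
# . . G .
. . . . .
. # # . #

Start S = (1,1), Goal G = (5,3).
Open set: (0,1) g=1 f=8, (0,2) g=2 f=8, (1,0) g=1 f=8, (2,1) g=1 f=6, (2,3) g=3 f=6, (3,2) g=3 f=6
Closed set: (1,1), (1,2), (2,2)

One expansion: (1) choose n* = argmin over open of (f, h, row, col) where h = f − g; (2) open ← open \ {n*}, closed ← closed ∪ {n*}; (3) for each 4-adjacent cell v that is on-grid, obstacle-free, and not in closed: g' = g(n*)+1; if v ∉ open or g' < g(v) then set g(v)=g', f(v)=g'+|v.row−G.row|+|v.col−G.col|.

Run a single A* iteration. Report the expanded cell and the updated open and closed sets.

expanded=(2,3); open=[(0,1) g=1 f=8, (0,2) g=2 f=8, (1,0) g=1 f=8, (2,1) g=1 f=6, (2,4) g=4 f=8, (3,2) g=3 f=6, (3,3) g=4 f=6]; closed=[(1,1), (1,2), (2,2), (2,3)]

step 1: expand (2,3) (f=6, h=3) → closed; open now [(0,1) g=1 f=8, (0,2) g=2 f=8, (1,0) g=1 f=8, (2,1) g=1 f=6, (2,4) g=4 f=8, (3,2) g=3 f=6, (3,3) g=4 f=6]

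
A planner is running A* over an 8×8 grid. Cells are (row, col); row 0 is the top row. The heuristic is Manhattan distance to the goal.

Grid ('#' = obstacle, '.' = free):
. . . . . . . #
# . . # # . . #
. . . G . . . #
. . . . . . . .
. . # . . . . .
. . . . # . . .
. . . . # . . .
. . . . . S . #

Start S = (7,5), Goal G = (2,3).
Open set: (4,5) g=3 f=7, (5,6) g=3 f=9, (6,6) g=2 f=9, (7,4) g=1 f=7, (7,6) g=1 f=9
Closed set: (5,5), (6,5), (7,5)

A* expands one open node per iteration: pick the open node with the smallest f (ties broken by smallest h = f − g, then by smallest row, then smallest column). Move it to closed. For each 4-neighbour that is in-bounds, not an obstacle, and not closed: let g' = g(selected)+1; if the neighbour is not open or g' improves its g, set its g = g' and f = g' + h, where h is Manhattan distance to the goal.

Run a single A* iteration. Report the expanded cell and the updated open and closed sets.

expanded=(4,5); open=[(3,5) g=4 f=7, (4,4) g=4 f=7, (4,6) g=4 f=9, (5,6) g=3 f=9, (6,6) g=2 f=9, (7,4) g=1 f=7, (7,6) g=1 f=9]; closed=[(4,5), (5,5), (6,5), (7,5)]

step 1: expand (4,5) (f=7, h=4) → closed; open now [(3,5) g=4 f=7, (4,4) g=4 f=7, (4,6) g=4 f=9, (5,6) g=3 f=9, (6,6) g=2 f=9, (7,4) g=1 f=7, (7,6) g=1 f=9]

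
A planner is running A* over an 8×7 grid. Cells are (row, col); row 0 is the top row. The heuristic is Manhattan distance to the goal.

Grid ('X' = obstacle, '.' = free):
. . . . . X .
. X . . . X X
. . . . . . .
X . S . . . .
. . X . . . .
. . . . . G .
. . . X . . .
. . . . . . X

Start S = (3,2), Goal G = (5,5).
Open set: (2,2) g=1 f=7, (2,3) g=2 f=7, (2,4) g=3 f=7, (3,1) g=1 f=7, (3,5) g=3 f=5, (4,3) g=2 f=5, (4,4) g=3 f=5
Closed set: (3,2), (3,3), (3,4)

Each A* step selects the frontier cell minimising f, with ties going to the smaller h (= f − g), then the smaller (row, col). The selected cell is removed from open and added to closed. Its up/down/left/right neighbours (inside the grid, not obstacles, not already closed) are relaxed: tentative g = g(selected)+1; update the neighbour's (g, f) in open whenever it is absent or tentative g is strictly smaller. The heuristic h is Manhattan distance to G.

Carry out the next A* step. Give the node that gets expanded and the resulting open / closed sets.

expanded=(3,5); open=[(2,2) g=1 f=7, (2,3) g=2 f=7, (2,4) g=3 f=7, (2,5) g=4 f=7, (3,1) g=1 f=7, (3,6) g=4 f=7, (4,3) g=2 f=5, (4,4) g=3 f=5, (4,5) g=4 f=5]; closed=[(3,2), (3,3), (3,4), (3,5)]

step 1: expand (3,5) (f=5, h=2) → closed; open now [(2,2) g=1 f=7, (2,3) g=2 f=7, (2,4) g=3 f=7, (2,5) g=4 f=7, (3,1) g=1 f=7, (3,6) g=4 f=7, (4,3) g=2 f=5, (4,4) g=3 f=5, (4,5) g=4 f=5]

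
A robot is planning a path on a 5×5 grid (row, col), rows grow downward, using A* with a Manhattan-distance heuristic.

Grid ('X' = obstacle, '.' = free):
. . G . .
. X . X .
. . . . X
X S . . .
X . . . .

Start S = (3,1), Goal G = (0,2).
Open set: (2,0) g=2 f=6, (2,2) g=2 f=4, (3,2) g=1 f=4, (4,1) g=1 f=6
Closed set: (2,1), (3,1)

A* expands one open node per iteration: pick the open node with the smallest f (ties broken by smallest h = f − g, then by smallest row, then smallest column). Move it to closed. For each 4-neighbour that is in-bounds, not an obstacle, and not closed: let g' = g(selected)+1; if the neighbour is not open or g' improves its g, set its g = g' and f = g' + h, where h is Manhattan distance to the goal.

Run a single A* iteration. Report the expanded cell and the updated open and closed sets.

step 1: expand (2,2) (f=4, h=2) → closed; open now [(1,2) g=3 f=4, (2,0) g=2 f=6, (2,3) g=3 f=6, (3,2) g=1 f=4, (4,1) g=1 f=6]

expanded=(2,2); open=[(1,2) g=3 f=4, (2,0) g=2 f=6, (2,3) g=3 f=6, (3,2) g=1 f=4, (4,1) g=1 f=6]; closed=[(2,1), (2,2), (3,1)]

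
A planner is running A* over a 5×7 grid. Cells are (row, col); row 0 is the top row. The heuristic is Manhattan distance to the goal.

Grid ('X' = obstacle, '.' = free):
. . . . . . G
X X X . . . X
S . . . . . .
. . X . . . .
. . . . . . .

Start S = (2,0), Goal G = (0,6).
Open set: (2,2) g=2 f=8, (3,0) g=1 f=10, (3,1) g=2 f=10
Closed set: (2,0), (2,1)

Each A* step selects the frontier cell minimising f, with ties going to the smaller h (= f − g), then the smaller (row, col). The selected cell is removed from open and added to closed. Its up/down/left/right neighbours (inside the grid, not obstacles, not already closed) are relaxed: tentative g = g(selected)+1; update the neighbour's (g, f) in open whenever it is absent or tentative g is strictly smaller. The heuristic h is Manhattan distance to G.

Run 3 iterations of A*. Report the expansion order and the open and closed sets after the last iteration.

order=[(2,2) → (2,3) → (1,3)]; open=[(0,3) g=5 f=8, (1,4) g=5 f=8, (2,4) g=4 f=8, (3,0) g=1 f=10, (3,1) g=2 f=10, (3,3) g=4 f=10]; closed=[(1,3), (2,0), (2,1), (2,2), (2,3)]

step 1: expand (2,2) (f=8, h=6) → closed; open now [(2,3) g=3 f=8, (3,0) g=1 f=10, (3,1) g=2 f=10]
step 2: expand (2,3) (f=8, h=5) → closed; open now [(1,3) g=4 f=8, (2,4) g=4 f=8, (3,0) g=1 f=10, (3,1) g=2 f=10, (3,3) g=4 f=10]
step 3: expand (1,3) (f=8, h=4) → closed; open now [(0,3) g=5 f=8, (1,4) g=5 f=8, (2,4) g=4 f=8, (3,0) g=1 f=10, (3,1) g=2 f=10, (3,3) g=4 f=10]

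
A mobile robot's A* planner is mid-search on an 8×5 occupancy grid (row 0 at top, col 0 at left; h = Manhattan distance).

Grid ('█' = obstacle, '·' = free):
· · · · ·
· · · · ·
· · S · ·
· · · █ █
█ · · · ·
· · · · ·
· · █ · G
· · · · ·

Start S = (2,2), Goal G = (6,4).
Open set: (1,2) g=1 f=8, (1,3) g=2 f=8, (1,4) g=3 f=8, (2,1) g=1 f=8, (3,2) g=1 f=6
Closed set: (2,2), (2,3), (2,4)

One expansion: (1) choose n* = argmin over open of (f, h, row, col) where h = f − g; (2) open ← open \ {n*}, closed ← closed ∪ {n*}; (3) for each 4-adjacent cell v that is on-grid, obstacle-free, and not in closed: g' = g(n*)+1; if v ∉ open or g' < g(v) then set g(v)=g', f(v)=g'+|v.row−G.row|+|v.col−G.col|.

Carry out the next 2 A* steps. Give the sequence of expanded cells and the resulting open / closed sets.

order=[(3,2) → (4,2)]; open=[(1,2) g=1 f=8, (1,3) g=2 f=8, (1,4) g=3 f=8, (2,1) g=1 f=8, (3,1) g=2 f=8, (4,1) g=3 f=8, (4,3) g=3 f=6, (5,2) g=3 f=6]; closed=[(2,2), (2,3), (2,4), (3,2), (4,2)]

step 1: expand (3,2) (f=6, h=5) → closed; open now [(1,2) g=1 f=8, (1,3) g=2 f=8, (1,4) g=3 f=8, (2,1) g=1 f=8, (3,1) g=2 f=8, (4,2) g=2 f=6]
step 2: expand (4,2) (f=6, h=4) → closed; open now [(1,2) g=1 f=8, (1,3) g=2 f=8, (1,4) g=3 f=8, (2,1) g=1 f=8, (3,1) g=2 f=8, (4,1) g=3 f=8, (4,3) g=3 f=6, (5,2) g=3 f=6]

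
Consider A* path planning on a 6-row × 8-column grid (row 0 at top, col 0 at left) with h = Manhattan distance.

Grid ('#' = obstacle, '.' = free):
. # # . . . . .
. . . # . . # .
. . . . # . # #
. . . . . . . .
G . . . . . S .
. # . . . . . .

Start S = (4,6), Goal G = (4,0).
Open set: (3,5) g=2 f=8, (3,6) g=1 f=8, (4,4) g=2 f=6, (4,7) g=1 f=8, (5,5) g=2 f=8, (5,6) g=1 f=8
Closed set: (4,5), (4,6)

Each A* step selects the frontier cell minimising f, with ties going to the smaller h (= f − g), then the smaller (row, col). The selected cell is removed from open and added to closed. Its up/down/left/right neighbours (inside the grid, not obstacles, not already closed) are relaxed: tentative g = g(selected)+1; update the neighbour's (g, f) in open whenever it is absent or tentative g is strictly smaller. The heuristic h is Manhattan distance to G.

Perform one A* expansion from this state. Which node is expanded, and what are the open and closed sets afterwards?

step 1: expand (4,4) (f=6, h=4) → closed; open now [(3,4) g=3 f=8, (3,5) g=2 f=8, (3,6) g=1 f=8, (4,3) g=3 f=6, (4,7) g=1 f=8, (5,4) g=3 f=8, (5,5) g=2 f=8, (5,6) g=1 f=8]

expanded=(4,4); open=[(3,4) g=3 f=8, (3,5) g=2 f=8, (3,6) g=1 f=8, (4,3) g=3 f=6, (4,7) g=1 f=8, (5,4) g=3 f=8, (5,5) g=2 f=8, (5,6) g=1 f=8]; closed=[(4,4), (4,5), (4,6)]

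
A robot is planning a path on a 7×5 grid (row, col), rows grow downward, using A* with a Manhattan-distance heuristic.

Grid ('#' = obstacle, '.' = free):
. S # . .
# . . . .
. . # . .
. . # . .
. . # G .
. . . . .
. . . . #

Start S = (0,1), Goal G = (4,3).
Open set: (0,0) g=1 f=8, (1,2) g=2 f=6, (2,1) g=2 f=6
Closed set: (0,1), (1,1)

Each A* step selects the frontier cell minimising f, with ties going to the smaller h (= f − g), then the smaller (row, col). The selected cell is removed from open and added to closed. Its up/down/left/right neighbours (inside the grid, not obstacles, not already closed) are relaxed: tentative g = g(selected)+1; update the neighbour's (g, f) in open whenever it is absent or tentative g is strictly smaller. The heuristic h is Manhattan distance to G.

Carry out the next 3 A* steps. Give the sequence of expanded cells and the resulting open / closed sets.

order=[(1,2) → (1,3) → (2,3)]; open=[(0,0) g=1 f=8, (0,3) g=4 f=8, (1,4) g=4 f=8, (2,1) g=2 f=6, (2,4) g=5 f=8, (3,3) g=5 f=6]; closed=[(0,1), (1,1), (1,2), (1,3), (2,3)]

step 1: expand (1,2) (f=6, h=4) → closed; open now [(0,0) g=1 f=8, (1,3) g=3 f=6, (2,1) g=2 f=6]
step 2: expand (1,3) (f=6, h=3) → closed; open now [(0,0) g=1 f=8, (0,3) g=4 f=8, (1,4) g=4 f=8, (2,1) g=2 f=6, (2,3) g=4 f=6]
step 3: expand (2,3) (f=6, h=2) → closed; open now [(0,0) g=1 f=8, (0,3) g=4 f=8, (1,4) g=4 f=8, (2,1) g=2 f=6, (2,4) g=5 f=8, (3,3) g=5 f=6]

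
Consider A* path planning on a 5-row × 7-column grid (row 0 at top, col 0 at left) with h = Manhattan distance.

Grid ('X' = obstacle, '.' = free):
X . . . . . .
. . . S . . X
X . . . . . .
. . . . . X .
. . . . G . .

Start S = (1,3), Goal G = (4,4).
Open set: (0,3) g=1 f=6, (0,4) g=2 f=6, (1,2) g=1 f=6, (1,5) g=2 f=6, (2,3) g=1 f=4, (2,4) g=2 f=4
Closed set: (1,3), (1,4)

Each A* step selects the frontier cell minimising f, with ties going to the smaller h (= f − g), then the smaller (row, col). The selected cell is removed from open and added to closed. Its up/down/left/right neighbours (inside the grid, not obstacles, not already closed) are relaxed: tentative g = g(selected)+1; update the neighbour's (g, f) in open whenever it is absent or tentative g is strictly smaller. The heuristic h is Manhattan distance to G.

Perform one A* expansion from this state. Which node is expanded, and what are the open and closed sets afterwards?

expanded=(2,4); open=[(0,3) g=1 f=6, (0,4) g=2 f=6, (1,2) g=1 f=6, (1,5) g=2 f=6, (2,3) g=1 f=4, (2,5) g=3 f=6, (3,4) g=3 f=4]; closed=[(1,3), (1,4), (2,4)]

step 1: expand (2,4) (f=4, h=2) → closed; open now [(0,3) g=1 f=6, (0,4) g=2 f=6, (1,2) g=1 f=6, (1,5) g=2 f=6, (2,3) g=1 f=4, (2,5) g=3 f=6, (3,4) g=3 f=4]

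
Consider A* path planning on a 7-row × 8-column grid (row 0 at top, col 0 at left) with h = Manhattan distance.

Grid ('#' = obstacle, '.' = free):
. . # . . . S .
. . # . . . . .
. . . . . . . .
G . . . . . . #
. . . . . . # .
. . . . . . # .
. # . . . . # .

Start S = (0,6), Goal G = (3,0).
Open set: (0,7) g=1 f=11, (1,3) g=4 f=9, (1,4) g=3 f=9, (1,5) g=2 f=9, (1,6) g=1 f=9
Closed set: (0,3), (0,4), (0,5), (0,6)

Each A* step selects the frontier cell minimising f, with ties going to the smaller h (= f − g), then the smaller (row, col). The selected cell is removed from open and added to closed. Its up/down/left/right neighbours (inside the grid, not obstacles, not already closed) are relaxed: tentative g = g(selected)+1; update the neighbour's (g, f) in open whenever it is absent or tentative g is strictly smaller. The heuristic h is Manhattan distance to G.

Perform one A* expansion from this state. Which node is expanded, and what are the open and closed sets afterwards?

step 1: expand (1,3) (f=9, h=5) → closed; open now [(0,7) g=1 f=11, (1,4) g=3 f=9, (1,5) g=2 f=9, (1,6) g=1 f=9, (2,3) g=5 f=9]

expanded=(1,3); open=[(0,7) g=1 f=11, (1,4) g=3 f=9, (1,5) g=2 f=9, (1,6) g=1 f=9, (2,3) g=5 f=9]; closed=[(0,3), (0,4), (0,5), (0,6), (1,3)]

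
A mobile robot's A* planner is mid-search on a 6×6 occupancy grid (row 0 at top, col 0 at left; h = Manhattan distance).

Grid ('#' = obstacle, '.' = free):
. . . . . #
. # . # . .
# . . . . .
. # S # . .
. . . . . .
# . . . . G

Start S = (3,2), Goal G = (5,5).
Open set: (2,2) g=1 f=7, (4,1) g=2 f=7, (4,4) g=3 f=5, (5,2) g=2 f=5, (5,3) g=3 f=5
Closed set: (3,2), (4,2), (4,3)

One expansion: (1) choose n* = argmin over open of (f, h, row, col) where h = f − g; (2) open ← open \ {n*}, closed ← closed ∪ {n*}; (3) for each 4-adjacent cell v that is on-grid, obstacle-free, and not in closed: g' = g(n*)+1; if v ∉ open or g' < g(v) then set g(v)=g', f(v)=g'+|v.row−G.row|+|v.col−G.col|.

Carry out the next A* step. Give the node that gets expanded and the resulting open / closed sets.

step 1: expand (4,4) (f=5, h=2) → closed; open now [(2,2) g=1 f=7, (3,4) g=4 f=7, (4,1) g=2 f=7, (4,5) g=4 f=5, (5,2) g=2 f=5, (5,3) g=3 f=5, (5,4) g=4 f=5]

expanded=(4,4); open=[(2,2) g=1 f=7, (3,4) g=4 f=7, (4,1) g=2 f=7, (4,5) g=4 f=5, (5,2) g=2 f=5, (5,3) g=3 f=5, (5,4) g=4 f=5]; closed=[(3,2), (4,2), (4,3), (4,4)]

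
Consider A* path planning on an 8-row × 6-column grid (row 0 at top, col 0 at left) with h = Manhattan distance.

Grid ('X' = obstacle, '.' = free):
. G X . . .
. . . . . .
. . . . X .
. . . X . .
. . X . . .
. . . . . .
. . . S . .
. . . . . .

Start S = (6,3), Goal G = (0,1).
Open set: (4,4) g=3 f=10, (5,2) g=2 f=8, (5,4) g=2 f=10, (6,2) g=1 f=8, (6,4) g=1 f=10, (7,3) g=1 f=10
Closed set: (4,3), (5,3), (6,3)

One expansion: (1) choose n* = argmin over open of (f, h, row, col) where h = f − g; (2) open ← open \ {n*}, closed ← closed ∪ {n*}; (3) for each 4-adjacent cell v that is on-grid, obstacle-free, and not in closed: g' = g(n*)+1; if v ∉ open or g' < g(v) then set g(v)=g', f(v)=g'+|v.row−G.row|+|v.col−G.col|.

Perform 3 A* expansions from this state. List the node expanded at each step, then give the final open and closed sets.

order=[(5,2) → (5,1) → (4,1)]; open=[(3,1) g=5 f=8, (4,0) g=5 f=10, (4,4) g=3 f=10, (5,0) g=4 f=10, (5,4) g=2 f=10, (6,1) g=4 f=10, (6,2) g=1 f=8, (6,4) g=1 f=10, (7,3) g=1 f=10]; closed=[(4,1), (4,3), (5,1), (5,2), (5,3), (6,3)]

step 1: expand (5,2) (f=8, h=6) → closed; open now [(4,4) g=3 f=10, (5,1) g=3 f=8, (5,4) g=2 f=10, (6,2) g=1 f=8, (6,4) g=1 f=10, (7,3) g=1 f=10]
step 2: expand (5,1) (f=8, h=5) → closed; open now [(4,1) g=4 f=8, (4,4) g=3 f=10, (5,0) g=4 f=10, (5,4) g=2 f=10, (6,1) g=4 f=10, (6,2) g=1 f=8, (6,4) g=1 f=10, (7,3) g=1 f=10]
step 3: expand (4,1) (f=8, h=4) → closed; open now [(3,1) g=5 f=8, (4,0) g=5 f=10, (4,4) g=3 f=10, (5,0) g=4 f=10, (5,4) g=2 f=10, (6,1) g=4 f=10, (6,2) g=1 f=8, (6,4) g=1 f=10, (7,3) g=1 f=10]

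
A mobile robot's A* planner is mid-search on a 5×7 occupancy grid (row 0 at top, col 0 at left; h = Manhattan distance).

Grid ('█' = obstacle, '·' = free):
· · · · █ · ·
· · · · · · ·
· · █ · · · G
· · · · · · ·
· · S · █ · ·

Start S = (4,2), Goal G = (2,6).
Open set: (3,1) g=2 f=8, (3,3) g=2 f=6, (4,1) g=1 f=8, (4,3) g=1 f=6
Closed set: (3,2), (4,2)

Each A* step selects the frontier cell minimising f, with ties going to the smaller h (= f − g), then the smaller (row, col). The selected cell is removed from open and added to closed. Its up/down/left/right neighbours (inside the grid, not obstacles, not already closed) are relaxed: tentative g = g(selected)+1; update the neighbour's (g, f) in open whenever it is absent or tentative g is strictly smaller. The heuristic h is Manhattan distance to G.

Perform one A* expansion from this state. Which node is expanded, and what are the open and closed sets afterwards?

step 1: expand (3,3) (f=6, h=4) → closed; open now [(2,3) g=3 f=6, (3,1) g=2 f=8, (3,4) g=3 f=6, (4,1) g=1 f=8, (4,3) g=1 f=6]

expanded=(3,3); open=[(2,3) g=3 f=6, (3,1) g=2 f=8, (3,4) g=3 f=6, (4,1) g=1 f=8, (4,3) g=1 f=6]; closed=[(3,2), (3,3), (4,2)]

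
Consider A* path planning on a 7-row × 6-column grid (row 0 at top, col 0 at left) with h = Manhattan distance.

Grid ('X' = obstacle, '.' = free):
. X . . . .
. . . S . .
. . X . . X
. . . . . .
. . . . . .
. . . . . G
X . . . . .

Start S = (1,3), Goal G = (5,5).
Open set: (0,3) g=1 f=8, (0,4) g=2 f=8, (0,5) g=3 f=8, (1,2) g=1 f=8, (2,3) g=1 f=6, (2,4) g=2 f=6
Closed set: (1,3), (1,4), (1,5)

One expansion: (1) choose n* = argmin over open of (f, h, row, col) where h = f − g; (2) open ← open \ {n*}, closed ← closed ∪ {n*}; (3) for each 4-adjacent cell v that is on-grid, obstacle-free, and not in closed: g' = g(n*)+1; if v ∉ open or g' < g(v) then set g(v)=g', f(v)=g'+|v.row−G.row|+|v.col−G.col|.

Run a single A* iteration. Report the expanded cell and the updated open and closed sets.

step 1: expand (2,4) (f=6, h=4) → closed; open now [(0,3) g=1 f=8, (0,4) g=2 f=8, (0,5) g=3 f=8, (1,2) g=1 f=8, (2,3) g=1 f=6, (3,4) g=3 f=6]

expanded=(2,4); open=[(0,3) g=1 f=8, (0,4) g=2 f=8, (0,5) g=3 f=8, (1,2) g=1 f=8, (2,3) g=1 f=6, (3,4) g=3 f=6]; closed=[(1,3), (1,4), (1,5), (2,4)]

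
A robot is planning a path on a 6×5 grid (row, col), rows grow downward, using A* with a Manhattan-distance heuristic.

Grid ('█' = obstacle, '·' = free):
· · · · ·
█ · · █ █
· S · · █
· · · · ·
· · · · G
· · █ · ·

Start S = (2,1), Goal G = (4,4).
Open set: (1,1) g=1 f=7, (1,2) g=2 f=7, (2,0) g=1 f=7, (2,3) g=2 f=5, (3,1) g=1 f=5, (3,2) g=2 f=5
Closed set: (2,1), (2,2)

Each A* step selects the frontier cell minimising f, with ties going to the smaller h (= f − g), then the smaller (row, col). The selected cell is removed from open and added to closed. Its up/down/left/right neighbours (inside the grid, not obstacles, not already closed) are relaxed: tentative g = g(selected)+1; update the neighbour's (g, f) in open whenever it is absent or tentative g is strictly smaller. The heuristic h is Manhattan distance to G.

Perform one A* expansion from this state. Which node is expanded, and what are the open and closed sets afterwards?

expanded=(2,3); open=[(1,1) g=1 f=7, (1,2) g=2 f=7, (2,0) g=1 f=7, (3,1) g=1 f=5, (3,2) g=2 f=5, (3,3) g=3 f=5]; closed=[(2,1), (2,2), (2,3)]

step 1: expand (2,3) (f=5, h=3) → closed; open now [(1,1) g=1 f=7, (1,2) g=2 f=7, (2,0) g=1 f=7, (3,1) g=1 f=5, (3,2) g=2 f=5, (3,3) g=3 f=5]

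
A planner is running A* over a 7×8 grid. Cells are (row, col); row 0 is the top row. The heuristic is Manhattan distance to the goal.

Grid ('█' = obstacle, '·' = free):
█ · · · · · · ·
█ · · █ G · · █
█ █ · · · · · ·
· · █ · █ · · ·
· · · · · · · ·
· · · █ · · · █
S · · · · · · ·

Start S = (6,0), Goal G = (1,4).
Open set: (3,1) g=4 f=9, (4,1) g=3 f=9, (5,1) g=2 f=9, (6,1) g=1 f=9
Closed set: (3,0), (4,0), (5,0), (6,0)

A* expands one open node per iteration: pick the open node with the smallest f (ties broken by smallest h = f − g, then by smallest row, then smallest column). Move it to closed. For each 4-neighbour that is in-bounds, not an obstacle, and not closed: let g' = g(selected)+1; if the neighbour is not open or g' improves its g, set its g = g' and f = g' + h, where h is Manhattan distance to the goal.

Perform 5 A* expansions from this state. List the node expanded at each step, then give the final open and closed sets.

step 1: expand (3,1) (f=9, h=5) → closed; open now [(4,1) g=3 f=9, (5,1) g=2 f=9, (6,1) g=1 f=9]
step 2: expand (4,1) (f=9, h=6) → closed; open now [(4,2) g=4 f=9, (5,1) g=2 f=9, (6,1) g=1 f=9]
step 3: expand (4,2) (f=9, h=5) → closed; open now [(4,3) g=5 f=9, (5,1) g=2 f=9, (5,2) g=5 f=11, (6,1) g=1 f=9]
step 4: expand (4,3) (f=9, h=4) → closed; open now [(3,3) g=6 f=9, (4,4) g=6 f=9, (5,1) g=2 f=9, (5,2) g=5 f=11, (6,1) g=1 f=9]
step 5: expand (3,3) (f=9, h=3) → closed; open now [(2,3) g=7 f=9, (4,4) g=6 f=9, (5,1) g=2 f=9, (5,2) g=5 f=11, (6,1) g=1 f=9]

order=[(3,1) → (4,1) → (4,2) → (4,3) → (3,3)]; open=[(2,3) g=7 f=9, (4,4) g=6 f=9, (5,1) g=2 f=9, (5,2) g=5 f=11, (6,1) g=1 f=9]; closed=[(3,0), (3,1), (3,3), (4,0), (4,1), (4,2), (4,3), (5,0), (6,0)]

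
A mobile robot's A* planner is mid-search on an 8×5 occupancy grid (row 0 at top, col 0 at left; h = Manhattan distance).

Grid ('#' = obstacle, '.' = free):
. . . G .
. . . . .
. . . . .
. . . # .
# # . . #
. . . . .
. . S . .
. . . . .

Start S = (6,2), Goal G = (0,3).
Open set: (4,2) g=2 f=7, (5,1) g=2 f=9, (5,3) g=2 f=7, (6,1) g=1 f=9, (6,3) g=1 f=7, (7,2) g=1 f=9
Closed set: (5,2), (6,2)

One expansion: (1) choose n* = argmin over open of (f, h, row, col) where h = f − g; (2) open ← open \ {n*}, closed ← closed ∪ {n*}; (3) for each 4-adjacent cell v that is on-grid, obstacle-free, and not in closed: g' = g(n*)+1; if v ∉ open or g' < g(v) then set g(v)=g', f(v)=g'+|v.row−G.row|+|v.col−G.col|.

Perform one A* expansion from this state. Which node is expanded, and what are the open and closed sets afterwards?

expanded=(4,2); open=[(3,2) g=3 f=7, (4,3) g=3 f=7, (5,1) g=2 f=9, (5,3) g=2 f=7, (6,1) g=1 f=9, (6,3) g=1 f=7, (7,2) g=1 f=9]; closed=[(4,2), (5,2), (6,2)]

step 1: expand (4,2) (f=7, h=5) → closed; open now [(3,2) g=3 f=7, (4,3) g=3 f=7, (5,1) g=2 f=9, (5,3) g=2 f=7, (6,1) g=1 f=9, (6,3) g=1 f=7, (7,2) g=1 f=9]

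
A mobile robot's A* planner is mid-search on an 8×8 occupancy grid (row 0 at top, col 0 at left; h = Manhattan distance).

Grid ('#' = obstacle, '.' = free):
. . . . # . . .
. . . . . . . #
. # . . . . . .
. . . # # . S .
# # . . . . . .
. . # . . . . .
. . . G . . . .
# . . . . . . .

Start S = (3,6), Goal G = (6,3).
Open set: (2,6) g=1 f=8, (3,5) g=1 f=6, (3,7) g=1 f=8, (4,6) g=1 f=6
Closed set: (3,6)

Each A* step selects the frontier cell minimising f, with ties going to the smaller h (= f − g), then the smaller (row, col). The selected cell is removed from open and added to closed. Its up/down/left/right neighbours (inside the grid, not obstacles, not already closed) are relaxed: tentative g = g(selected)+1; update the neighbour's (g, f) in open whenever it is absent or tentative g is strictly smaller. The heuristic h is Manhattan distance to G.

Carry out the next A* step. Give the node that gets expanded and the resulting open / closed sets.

step 1: expand (3,5) (f=6, h=5) → closed; open now [(2,5) g=2 f=8, (2,6) g=1 f=8, (3,7) g=1 f=8, (4,5) g=2 f=6, (4,6) g=1 f=6]

expanded=(3,5); open=[(2,5) g=2 f=8, (2,6) g=1 f=8, (3,7) g=1 f=8, (4,5) g=2 f=6, (4,6) g=1 f=6]; closed=[(3,5), (3,6)]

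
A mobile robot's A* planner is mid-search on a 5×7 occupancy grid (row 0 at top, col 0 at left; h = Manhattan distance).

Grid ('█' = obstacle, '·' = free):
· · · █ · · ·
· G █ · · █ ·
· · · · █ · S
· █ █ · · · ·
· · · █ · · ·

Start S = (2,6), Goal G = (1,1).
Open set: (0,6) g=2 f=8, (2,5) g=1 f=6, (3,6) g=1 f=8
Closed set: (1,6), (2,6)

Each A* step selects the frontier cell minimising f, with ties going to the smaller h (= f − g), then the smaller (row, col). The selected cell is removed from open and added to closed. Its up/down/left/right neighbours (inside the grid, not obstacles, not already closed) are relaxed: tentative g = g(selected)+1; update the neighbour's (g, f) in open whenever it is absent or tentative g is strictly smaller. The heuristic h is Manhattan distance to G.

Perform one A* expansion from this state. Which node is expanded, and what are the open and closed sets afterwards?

expanded=(2,5); open=[(0,6) g=2 f=8, (3,5) g=2 f=8, (3,6) g=1 f=8]; closed=[(1,6), (2,5), (2,6)]

step 1: expand (2,5) (f=6, h=5) → closed; open now [(0,6) g=2 f=8, (3,5) g=2 f=8, (3,6) g=1 f=8]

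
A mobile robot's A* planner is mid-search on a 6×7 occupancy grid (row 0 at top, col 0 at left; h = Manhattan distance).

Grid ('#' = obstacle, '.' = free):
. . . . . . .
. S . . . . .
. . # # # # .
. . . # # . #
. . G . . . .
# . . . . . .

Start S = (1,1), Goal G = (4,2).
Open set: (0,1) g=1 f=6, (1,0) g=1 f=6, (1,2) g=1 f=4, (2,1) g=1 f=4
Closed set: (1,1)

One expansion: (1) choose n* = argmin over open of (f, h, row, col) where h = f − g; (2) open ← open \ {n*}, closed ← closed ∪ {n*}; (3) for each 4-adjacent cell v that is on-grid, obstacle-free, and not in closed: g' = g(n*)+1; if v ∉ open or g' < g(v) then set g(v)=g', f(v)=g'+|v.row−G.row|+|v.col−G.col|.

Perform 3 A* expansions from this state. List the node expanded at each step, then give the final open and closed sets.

step 1: expand (1,2) (f=4, h=3) → closed; open now [(0,1) g=1 f=6, (0,2) g=2 f=6, (1,0) g=1 f=6, (1,3) g=2 f=6, (2,1) g=1 f=4]
step 2: expand (2,1) (f=4, h=3) → closed; open now [(0,1) g=1 f=6, (0,2) g=2 f=6, (1,0) g=1 f=6, (1,3) g=2 f=6, (2,0) g=2 f=6, (3,1) g=2 f=4]
step 3: expand (3,1) (f=4, h=2) → closed; open now [(0,1) g=1 f=6, (0,2) g=2 f=6, (1,0) g=1 f=6, (1,3) g=2 f=6, (2,0) g=2 f=6, (3,0) g=3 f=6, (3,2) g=3 f=4, (4,1) g=3 f=4]

order=[(1,2) → (2,1) → (3,1)]; open=[(0,1) g=1 f=6, (0,2) g=2 f=6, (1,0) g=1 f=6, (1,3) g=2 f=6, (2,0) g=2 f=6, (3,0) g=3 f=6, (3,2) g=3 f=4, (4,1) g=3 f=4]; closed=[(1,1), (1,2), (2,1), (3,1)]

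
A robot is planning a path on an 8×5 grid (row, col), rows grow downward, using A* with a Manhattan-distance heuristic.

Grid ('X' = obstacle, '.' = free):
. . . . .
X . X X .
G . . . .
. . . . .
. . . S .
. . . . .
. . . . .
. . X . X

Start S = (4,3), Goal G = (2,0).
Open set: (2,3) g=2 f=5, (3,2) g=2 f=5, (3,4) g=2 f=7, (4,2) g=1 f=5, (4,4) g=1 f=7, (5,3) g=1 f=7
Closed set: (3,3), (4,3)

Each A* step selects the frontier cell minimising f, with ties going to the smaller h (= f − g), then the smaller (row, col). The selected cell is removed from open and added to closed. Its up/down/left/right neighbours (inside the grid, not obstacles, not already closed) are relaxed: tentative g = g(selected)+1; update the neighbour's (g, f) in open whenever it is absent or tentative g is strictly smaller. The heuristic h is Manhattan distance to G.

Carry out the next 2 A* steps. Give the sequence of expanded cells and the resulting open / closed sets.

step 1: expand (2,3) (f=5, h=3) → closed; open now [(2,2) g=3 f=5, (2,4) g=3 f=7, (3,2) g=2 f=5, (3,4) g=2 f=7, (4,2) g=1 f=5, (4,4) g=1 f=7, (5,3) g=1 f=7]
step 2: expand (2,2) (f=5, h=2) → closed; open now [(2,1) g=4 f=5, (2,4) g=3 f=7, (3,2) g=2 f=5, (3,4) g=2 f=7, (4,2) g=1 f=5, (4,4) g=1 f=7, (5,3) g=1 f=7]

order=[(2,3) → (2,2)]; open=[(2,1) g=4 f=5, (2,4) g=3 f=7, (3,2) g=2 f=5, (3,4) g=2 f=7, (4,2) g=1 f=5, (4,4) g=1 f=7, (5,3) g=1 f=7]; closed=[(2,2), (2,3), (3,3), (4,3)]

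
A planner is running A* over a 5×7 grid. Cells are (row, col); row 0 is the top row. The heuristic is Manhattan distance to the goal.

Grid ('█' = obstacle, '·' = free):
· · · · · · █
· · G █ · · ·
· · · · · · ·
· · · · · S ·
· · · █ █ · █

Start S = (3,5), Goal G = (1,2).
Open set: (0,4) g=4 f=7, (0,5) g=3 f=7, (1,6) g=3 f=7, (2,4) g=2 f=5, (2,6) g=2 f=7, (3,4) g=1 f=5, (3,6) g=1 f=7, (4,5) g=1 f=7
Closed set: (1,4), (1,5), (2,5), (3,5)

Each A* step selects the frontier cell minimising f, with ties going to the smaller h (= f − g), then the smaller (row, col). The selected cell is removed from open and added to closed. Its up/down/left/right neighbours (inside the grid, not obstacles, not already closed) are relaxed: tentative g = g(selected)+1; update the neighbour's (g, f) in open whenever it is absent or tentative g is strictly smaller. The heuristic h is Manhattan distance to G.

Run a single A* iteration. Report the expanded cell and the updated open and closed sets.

step 1: expand (2,4) (f=5, h=3) → closed; open now [(0,4) g=4 f=7, (0,5) g=3 f=7, (1,6) g=3 f=7, (2,3) g=3 f=5, (2,6) g=2 f=7, (3,4) g=1 f=5, (3,6) g=1 f=7, (4,5) g=1 f=7]

expanded=(2,4); open=[(0,4) g=4 f=7, (0,5) g=3 f=7, (1,6) g=3 f=7, (2,3) g=3 f=5, (2,6) g=2 f=7, (3,4) g=1 f=5, (3,6) g=1 f=7, (4,5) g=1 f=7]; closed=[(1,4), (1,5), (2,4), (2,5), (3,5)]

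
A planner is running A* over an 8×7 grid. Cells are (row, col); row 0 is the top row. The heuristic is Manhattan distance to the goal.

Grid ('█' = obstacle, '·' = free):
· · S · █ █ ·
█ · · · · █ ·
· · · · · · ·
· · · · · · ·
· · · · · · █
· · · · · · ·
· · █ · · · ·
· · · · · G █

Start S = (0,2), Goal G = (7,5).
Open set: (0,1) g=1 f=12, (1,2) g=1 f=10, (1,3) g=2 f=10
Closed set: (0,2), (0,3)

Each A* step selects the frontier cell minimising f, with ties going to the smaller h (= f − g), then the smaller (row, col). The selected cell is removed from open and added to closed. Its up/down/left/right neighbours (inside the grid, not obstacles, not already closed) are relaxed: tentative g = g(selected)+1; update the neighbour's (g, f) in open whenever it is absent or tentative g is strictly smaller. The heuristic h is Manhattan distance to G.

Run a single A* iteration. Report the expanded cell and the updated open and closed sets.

expanded=(1,3); open=[(0,1) g=1 f=12, (1,2) g=1 f=10, (1,4) g=3 f=10, (2,3) g=3 f=10]; closed=[(0,2), (0,3), (1,3)]

step 1: expand (1,3) (f=10, h=8) → closed; open now [(0,1) g=1 f=12, (1,2) g=1 f=10, (1,4) g=3 f=10, (2,3) g=3 f=10]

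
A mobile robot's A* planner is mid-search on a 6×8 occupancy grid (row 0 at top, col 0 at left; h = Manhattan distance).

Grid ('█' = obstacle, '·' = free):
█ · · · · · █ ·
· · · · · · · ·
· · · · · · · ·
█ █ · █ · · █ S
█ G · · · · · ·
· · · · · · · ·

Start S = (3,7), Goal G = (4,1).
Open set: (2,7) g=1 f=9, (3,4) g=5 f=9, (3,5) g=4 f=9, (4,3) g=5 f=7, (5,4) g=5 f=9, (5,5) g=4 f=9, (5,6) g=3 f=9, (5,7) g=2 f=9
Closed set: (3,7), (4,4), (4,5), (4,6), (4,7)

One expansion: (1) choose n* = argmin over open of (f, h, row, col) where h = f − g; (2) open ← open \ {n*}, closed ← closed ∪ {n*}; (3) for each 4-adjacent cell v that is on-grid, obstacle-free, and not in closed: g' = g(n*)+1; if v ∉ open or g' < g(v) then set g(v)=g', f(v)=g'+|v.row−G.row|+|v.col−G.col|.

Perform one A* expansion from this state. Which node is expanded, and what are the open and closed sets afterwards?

expanded=(4,3); open=[(2,7) g=1 f=9, (3,4) g=5 f=9, (3,5) g=4 f=9, (4,2) g=6 f=7, (5,3) g=6 f=9, (5,4) g=5 f=9, (5,5) g=4 f=9, (5,6) g=3 f=9, (5,7) g=2 f=9]; closed=[(3,7), (4,3), (4,4), (4,5), (4,6), (4,7)]

step 1: expand (4,3) (f=7, h=2) → closed; open now [(2,7) g=1 f=9, (3,4) g=5 f=9, (3,5) g=4 f=9, (4,2) g=6 f=7, (5,3) g=6 f=9, (5,4) g=5 f=9, (5,5) g=4 f=9, (5,6) g=3 f=9, (5,7) g=2 f=9]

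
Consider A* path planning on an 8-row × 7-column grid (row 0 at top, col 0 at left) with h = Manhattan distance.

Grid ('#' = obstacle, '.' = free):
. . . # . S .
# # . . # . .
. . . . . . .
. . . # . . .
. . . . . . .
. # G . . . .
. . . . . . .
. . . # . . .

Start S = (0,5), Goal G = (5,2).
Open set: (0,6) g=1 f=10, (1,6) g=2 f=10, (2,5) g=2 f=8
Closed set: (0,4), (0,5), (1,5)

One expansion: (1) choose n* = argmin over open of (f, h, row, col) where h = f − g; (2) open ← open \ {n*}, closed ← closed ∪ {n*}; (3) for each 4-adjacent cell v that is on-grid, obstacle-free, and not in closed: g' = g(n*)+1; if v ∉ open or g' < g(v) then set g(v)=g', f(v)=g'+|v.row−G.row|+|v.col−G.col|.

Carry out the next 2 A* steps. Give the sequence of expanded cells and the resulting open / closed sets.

order=[(2,5) → (2,4)]; open=[(0,6) g=1 f=10, (1,6) g=2 f=10, (2,3) g=4 f=8, (2,6) g=3 f=10, (3,4) g=4 f=8, (3,5) g=3 f=8]; closed=[(0,4), (0,5), (1,5), (2,4), (2,5)]

step 1: expand (2,5) (f=8, h=6) → closed; open now [(0,6) g=1 f=10, (1,6) g=2 f=10, (2,4) g=3 f=8, (2,6) g=3 f=10, (3,5) g=3 f=8]
step 2: expand (2,4) (f=8, h=5) → closed; open now [(0,6) g=1 f=10, (1,6) g=2 f=10, (2,3) g=4 f=8, (2,6) g=3 f=10, (3,4) g=4 f=8, (3,5) g=3 f=8]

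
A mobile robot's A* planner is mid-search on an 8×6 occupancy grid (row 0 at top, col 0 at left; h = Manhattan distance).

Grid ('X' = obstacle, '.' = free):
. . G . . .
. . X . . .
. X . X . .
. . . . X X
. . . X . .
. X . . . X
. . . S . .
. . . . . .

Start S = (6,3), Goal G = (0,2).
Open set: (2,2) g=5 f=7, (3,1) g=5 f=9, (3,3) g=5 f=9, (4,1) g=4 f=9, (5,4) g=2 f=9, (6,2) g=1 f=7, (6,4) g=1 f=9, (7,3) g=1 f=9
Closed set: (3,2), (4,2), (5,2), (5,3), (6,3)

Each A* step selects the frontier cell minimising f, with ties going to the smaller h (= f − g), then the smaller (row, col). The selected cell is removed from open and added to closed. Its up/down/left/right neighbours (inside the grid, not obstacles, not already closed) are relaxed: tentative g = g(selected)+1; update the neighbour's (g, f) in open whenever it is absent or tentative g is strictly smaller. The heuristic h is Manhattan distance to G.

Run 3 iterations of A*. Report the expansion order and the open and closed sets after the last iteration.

step 1: expand (2,2) (f=7, h=2) → closed; open now [(3,1) g=5 f=9, (3,3) g=5 f=9, (4,1) g=4 f=9, (5,4) g=2 f=9, (6,2) g=1 f=7, (6,4) g=1 f=9, (7,3) g=1 f=9]
step 2: expand (6,2) (f=7, h=6) → closed; open now [(3,1) g=5 f=9, (3,3) g=5 f=9, (4,1) g=4 f=9, (5,4) g=2 f=9, (6,1) g=2 f=9, (6,4) g=1 f=9, (7,2) g=2 f=9, (7,3) g=1 f=9]
step 3: expand (3,1) (f=9, h=4) → closed; open now [(3,0) g=6 f=11, (3,3) g=5 f=9, (4,1) g=4 f=9, (5,4) g=2 f=9, (6,1) g=2 f=9, (6,4) g=1 f=9, (7,2) g=2 f=9, (7,3) g=1 f=9]

order=[(2,2) → (6,2) → (3,1)]; open=[(3,0) g=6 f=11, (3,3) g=5 f=9, (4,1) g=4 f=9, (5,4) g=2 f=9, (6,1) g=2 f=9, (6,4) g=1 f=9, (7,2) g=2 f=9, (7,3) g=1 f=9]; closed=[(2,2), (3,1), (3,2), (4,2), (5,2), (5,3), (6,2), (6,3)]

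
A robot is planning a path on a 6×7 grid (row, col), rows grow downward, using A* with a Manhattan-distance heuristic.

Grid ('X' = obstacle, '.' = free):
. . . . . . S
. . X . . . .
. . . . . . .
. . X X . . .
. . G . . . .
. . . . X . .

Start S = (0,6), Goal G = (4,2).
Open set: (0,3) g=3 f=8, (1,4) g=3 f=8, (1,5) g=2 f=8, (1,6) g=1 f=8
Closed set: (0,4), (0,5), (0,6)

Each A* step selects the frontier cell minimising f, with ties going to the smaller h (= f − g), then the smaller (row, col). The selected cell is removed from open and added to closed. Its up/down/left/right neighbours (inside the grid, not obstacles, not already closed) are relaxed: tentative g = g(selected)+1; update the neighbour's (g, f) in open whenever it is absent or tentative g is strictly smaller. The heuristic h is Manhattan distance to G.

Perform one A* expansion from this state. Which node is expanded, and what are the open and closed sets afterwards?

expanded=(0,3); open=[(0,2) g=4 f=8, (1,3) g=4 f=8, (1,4) g=3 f=8, (1,5) g=2 f=8, (1,6) g=1 f=8]; closed=[(0,3), (0,4), (0,5), (0,6)]

step 1: expand (0,3) (f=8, h=5) → closed; open now [(0,2) g=4 f=8, (1,3) g=4 f=8, (1,4) g=3 f=8, (1,5) g=2 f=8, (1,6) g=1 f=8]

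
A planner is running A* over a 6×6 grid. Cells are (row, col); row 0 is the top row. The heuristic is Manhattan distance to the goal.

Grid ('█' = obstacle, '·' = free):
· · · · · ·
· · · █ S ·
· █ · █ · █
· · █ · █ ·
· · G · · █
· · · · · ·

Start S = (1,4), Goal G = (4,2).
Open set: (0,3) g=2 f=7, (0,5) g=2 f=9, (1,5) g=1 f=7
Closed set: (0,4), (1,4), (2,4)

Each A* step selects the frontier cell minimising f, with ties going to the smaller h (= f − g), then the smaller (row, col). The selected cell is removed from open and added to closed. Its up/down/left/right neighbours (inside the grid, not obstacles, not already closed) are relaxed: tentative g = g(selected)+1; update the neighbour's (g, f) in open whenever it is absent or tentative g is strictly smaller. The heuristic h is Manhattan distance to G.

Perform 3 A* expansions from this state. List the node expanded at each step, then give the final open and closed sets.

step 1: expand (0,3) (f=7, h=5) → closed; open now [(0,2) g=3 f=7, (0,5) g=2 f=9, (1,5) g=1 f=7]
step 2: expand (0,2) (f=7, h=4) → closed; open now [(0,1) g=4 f=9, (0,5) g=2 f=9, (1,2) g=4 f=7, (1,5) g=1 f=7]
step 3: expand (1,2) (f=7, h=3) → closed; open now [(0,1) g=4 f=9, (0,5) g=2 f=9, (1,1) g=5 f=9, (1,5) g=1 f=7, (2,2) g=5 f=7]

order=[(0,3) → (0,2) → (1,2)]; open=[(0,1) g=4 f=9, (0,5) g=2 f=9, (1,1) g=5 f=9, (1,5) g=1 f=7, (2,2) g=5 f=7]; closed=[(0,2), (0,3), (0,4), (1,2), (1,4), (2,4)]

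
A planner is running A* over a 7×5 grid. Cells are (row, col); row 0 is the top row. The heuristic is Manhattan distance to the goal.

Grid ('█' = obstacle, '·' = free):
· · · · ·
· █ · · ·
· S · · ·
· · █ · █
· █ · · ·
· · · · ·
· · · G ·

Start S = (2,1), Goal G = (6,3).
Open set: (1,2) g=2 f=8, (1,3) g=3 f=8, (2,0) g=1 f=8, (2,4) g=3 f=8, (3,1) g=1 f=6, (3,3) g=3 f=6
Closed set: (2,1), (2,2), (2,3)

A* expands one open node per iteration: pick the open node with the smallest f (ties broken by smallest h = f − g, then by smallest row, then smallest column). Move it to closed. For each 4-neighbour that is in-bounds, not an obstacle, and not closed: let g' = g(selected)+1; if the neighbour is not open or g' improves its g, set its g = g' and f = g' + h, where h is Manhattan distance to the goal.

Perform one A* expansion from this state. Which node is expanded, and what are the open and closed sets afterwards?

expanded=(3,3); open=[(1,2) g=2 f=8, (1,3) g=3 f=8, (2,0) g=1 f=8, (2,4) g=3 f=8, (3,1) g=1 f=6, (4,3) g=4 f=6]; closed=[(2,1), (2,2), (2,3), (3,3)]

step 1: expand (3,3) (f=6, h=3) → closed; open now [(1,2) g=2 f=8, (1,3) g=3 f=8, (2,0) g=1 f=8, (2,4) g=3 f=8, (3,1) g=1 f=6, (4,3) g=4 f=6]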